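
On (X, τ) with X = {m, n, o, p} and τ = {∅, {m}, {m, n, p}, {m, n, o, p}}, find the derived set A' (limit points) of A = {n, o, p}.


A' = {n, o, p}

For each x ∈ X, list the open sets U ∈ τ with x ∈ U, then check whether U ∩ (A ∖ {x}) ≠ ∅ for every such U.
  x = m: open {m} ∋ x has {m} ∩ (A ∖ {m}) = ∅, so x is NOT a limit point.
  x = n: opens ∋ x are {m, n, p}, {m, n, o, p}; each meets A ∖ {n}, so x IS a limit point.
  x = o: opens ∋ x are {m, n, o, p}; each meets A ∖ {o}, so x IS a limit point.
  x = p: opens ∋ x are {m, n, p}, {m, n, o, p}; each meets A ∖ {p}, so x IS a limit point.
Collecting: A' = {n, o, p}.


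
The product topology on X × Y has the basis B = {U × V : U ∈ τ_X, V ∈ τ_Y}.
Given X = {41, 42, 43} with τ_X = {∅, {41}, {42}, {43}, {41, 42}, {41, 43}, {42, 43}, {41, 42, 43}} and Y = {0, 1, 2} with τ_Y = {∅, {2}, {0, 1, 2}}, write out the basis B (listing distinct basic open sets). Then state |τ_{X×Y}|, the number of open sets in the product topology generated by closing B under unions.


Basis B = {∅ × ∅, {41} × {2}, {42} × {2}, {43} × {2}, {41, 42} × {2}, {41, 43} × {2}, {42, 43} × {2}, {41} × {0, 1, 2}, {41, 42, 43} × {2}, {42} × {0, 1, 2}, {43} × {0, 1, 2}, {41, 42} × {0, 1, 2}, {41, 43} × {0, 1, 2}, {42, 43} × {0, 1, 2}, {41, 42, 43} × {0, 1, 2}}; |τ_{X×Y}| = 27.

Enumerate products U × V with U ∈ τ_X, V ∈ τ_Y (deduplicated):
  ∅ × ∅ = {} (∅)
  {41} × {2} = {(41,2)}
  {42} × {2} = {(42,2)}
  {43} × {2} = {(43,2)}
  {41, 42} × {2} = {(41,2), (42,2)}
  {41, 43} × {2} = {(41,2), (43,2)}
  {42, 43} × {2} = {(42,2), (43,2)}
  {41} × {0, 1, 2} = {(41,0), (41,1), (41,2)}
  {41, 42, 43} × {2} = {(41,2), (42,2), (43,2)}
  {42} × {0, 1, 2} = {(42,0), (42,1), (42,2)}
  {43} × {0, 1, 2} = {(43,0), (43,1), (43,2)}
  {41, 42} × {0, 1, 2} = {(41,0), (41,1), (41,2), (42,0), (42,1), (42,2)}
  {41, 43} × {0, 1, 2} = {(41,0), (41,1), (41,2), (43,0), (43,1), (43,2)}
  {42, 43} × {0, 1, 2} = {(42,0), (42,1), (42,2), (43,0), (43,1), (43,2)}
  {41, 42, 43} × {0, 1, 2} = {(41,0), (41,1), (41,2), (42,0), (42,1), (42,2), (43,0), (43,1), (43,2)}
These 15 distinct sets form the basis B.
Close under arbitrary unions to get τ_{X×Y}; counting gives |τ_{X×Y}| = 27.


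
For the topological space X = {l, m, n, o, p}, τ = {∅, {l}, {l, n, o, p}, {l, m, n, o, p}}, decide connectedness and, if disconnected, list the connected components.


(X, τ) is connected.

Find clopen sets (U ∈ τ with X ∖ U ∈ τ):
  U = ∅, X ∖ U = {l, m, n, o, p} — both open, so U is clopen.
  U = {l, m, n, o, p}, X ∖ U = ∅ — both open, so U is clopen.
Only trivial clopens (∅ and X) exist, so (X, τ) is connected.
Compute connected components by grouping points that agree on all clopens:
  component: {l, m, n, o, p}


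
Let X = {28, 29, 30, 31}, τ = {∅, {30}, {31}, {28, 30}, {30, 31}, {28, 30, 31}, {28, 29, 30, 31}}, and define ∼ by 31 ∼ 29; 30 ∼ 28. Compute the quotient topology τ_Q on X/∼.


X/∼ = {[28=30], [29=31]}; |τ_Q| = 3.

Equivalence classes: [28=30], [29=31].
Quotient map π: X → X/∼ sends 28 ↦ [28=30], 29 ↦ [29=31], 30 ↦ [28=30], 31 ↦ [29=31].
For each subset V ⊆ X/∼, compute π^{-1}(V) ⊆ X and check whether π^{-1}(V) ∈ τ. V is open in τ_Q iff π^{-1}(V) ∈ τ.
  V = {}: π^{-1}(V) = ∅ ∈ τ ✓.
  V = {[28=30]}: π^{-1}(V) = {28, 30} ∈ τ ✓.
  V = {[29=31]}: π^{-1}(V) = {29, 31} ∉ τ ✗.
  V = {[28=30], [29=31]}: π^{-1}(V) = {28, 29, 30, 31} ∈ τ ✓.
Open sets in the quotient: τ_Q = {{}, {[28=30]}, {[28=30], [29=31]}} (3 elements).


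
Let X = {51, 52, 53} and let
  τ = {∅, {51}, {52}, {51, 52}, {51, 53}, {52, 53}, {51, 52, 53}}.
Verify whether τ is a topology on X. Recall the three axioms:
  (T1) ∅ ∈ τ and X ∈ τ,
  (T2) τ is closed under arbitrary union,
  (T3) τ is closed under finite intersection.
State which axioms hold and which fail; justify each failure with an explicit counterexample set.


τ is NOT a topology on X.

Axiom (T1): ∅ ∈ τ? Yes; X ∈ τ? Yes.
Axiom (T2/T3): check pairwise unions and intersections of members of τ.
Counterexample for (T3): {51, 53} ∩ {52, 53} = {53} ∉ τ. Therefore τ is NOT a topology.


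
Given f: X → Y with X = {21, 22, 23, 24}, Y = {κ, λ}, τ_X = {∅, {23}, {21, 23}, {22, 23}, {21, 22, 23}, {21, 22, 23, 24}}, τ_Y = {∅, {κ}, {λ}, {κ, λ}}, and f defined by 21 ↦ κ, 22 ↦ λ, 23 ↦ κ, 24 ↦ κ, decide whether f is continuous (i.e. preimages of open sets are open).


f is NOT continuous.

Compute f^{-1}(U) for each U ∈ τ_Y:
  U = ∅: f^{-1}(U) = ∅ ∈ τ_X ✓.
  U = {κ}: f^{-1}(U) = {21, 23, 24} ∉ τ_X ✗.
  U = {λ}: f^{-1}(U) = {22} ∉ τ_X ✗.
  U = {κ, λ}: f^{-1}(U) = {21, 22, 23, 24} ∈ τ_X ✓.
Found U = {κ} with f^{-1}(U) = {21, 23, 24} not in τ_X. Therefore f is NOT continuous.


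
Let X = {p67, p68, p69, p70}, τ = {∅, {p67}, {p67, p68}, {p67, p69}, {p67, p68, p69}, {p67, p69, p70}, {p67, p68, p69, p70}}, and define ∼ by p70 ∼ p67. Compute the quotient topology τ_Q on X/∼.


X/∼ = {[p67=p70], [p68], [p69]}; |τ_Q| = 3.

Equivalence classes: [p67=p70], [p68], [p69].
Quotient map π: X → X/∼ sends p67 ↦ [p67=p70], p68 ↦ [p68], p69 ↦ [p69], p70 ↦ [p67=p70].
For each subset V ⊆ X/∼, compute π^{-1}(V) ⊆ X and check whether π^{-1}(V) ∈ τ. V is open in τ_Q iff π^{-1}(V) ∈ τ.
  V = {}: π^{-1}(V) = ∅ ∈ τ ✓.
  V = {[p67=p70]}: π^{-1}(V) = {p67, p70} ∉ τ ✗.
  V = {[p68]}: π^{-1}(V) = {p68} ∉ τ ✗.
  V = {[p67=p70], [p68]}: π^{-1}(V) = {p67, p68, p70} ∉ τ ✗.
  V = {[p69]}: π^{-1}(V) = {p69} ∉ τ ✗.
  V = {[p67=p70], [p69]}: π^{-1}(V) = {p67, p69, p70} ∈ τ ✓.
  V = {[p68], [p69]}: π^{-1}(V) = {p68, p69} ∉ τ ✗.
  V = {[p67=p70], [p68], [p69]}: π^{-1}(V) = {p67, p68, p69, p70} ∈ τ ✓.
Open sets in the quotient: τ_Q = {{}, {[p67=p70], [p69]}, {[p67=p70], [p68], [p69]}} (3 elements).


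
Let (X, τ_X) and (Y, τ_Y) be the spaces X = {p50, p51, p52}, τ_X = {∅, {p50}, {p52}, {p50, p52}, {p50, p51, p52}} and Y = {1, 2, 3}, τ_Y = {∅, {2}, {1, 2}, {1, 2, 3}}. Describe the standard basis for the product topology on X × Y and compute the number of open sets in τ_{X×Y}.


Basis B = {∅ × ∅, {p50} × {2}, {p52} × {2}, {p50} × {1, 2}, {p50, p52} × {2}, {p52} × {1, 2}, {p50} × {1, 2, 3}, {p50, p51, p52} × {2}, {p52} × {1, 2, 3}, {p50, p52} × {1, 2}, {p50, p52} × {1, 2, 3}, {p50, p51, p52} × {1, 2}, {p50, p51, p52} × {1, 2, 3}}; |τ_{X×Y}| = 30.

Enumerate products U × V with U ∈ τ_X, V ∈ τ_Y (deduplicated):
  ∅ × ∅ = {} (∅)
  {p50} × {2} = {(p50,2)}
  {p52} × {2} = {(p52,2)}
  {p50} × {1, 2} = {(p50,1), (p50,2)}
  {p50, p52} × {2} = {(p50,2), (p52,2)}
  {p52} × {1, 2} = {(p52,1), (p52,2)}
  {p50} × {1, 2, 3} = {(p50,1), (p50,2), (p50,3)}
  {p50, p51, p52} × {2} = {(p50,2), (p51,2), (p52,2)}
  {p52} × {1, 2, 3} = {(p52,1), (p52,2), (p52,3)}
  {p50, p52} × {1, 2} = {(p50,1), (p50,2), (p52,1), (p52,2)}
  {p50, p52} × {1, 2, 3} = {(p50,1), (p50,2), (p50,3), (p52,1), (p52,2), (p52,3)}
  {p50, p51, p52} × {1, 2} = {(p50,1), (p50,2), (p51,1), (p51,2), (p52,1), (p52,2)}
  {p50, p51, p52} × {1, 2, 3} = {(p50,1), (p50,2), (p50,3), (p51,1), (p51,2), (p51,3), (p52,1), (p52,2), (p52,3)}
These 13 distinct sets form the basis B.
Close under arbitrary unions to get τ_{X×Y}; counting gives |τ_{X×Y}| = 30.


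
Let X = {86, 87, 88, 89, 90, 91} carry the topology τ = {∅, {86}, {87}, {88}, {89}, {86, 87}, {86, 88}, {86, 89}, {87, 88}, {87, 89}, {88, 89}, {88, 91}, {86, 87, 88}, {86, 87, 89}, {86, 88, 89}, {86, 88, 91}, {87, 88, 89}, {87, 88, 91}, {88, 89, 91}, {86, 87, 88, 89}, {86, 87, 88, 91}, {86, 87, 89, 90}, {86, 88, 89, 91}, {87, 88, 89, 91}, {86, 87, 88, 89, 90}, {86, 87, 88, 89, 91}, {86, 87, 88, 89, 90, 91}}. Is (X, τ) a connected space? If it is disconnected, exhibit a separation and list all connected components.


(X, τ) is disconnected; components = [{88, 91}, {86, 87, 89, 90}].

Find clopen sets (U ∈ τ with X ∖ U ∈ τ):
  U = ∅, X ∖ U = {86, 87, 88, 89, 90, 91} — both open, so U is clopen.
  U = {88, 91}, X ∖ U = {86, 87, 89, 90} — both open, so U is clopen.
  U = {86, 87, 89, 90}, X ∖ U = {88, 91} — both open, so U is clopen.
  U = {86, 87, 88, 89, 90, 91}, X ∖ U = ∅ — both open, so U is clopen.
Nontrivial clopen(s) exist: e.g. {88, 91}. So (X, τ) is disconnected.
Compute connected components by grouping points that agree on all clopens:
  component: {88, 91}
  component: {86, 87, 89, 90}


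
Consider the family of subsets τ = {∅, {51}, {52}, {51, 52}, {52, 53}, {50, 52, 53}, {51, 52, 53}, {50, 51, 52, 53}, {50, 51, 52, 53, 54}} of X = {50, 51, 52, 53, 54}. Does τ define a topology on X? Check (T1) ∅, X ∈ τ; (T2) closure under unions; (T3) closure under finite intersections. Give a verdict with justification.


τ IS a topology on X.

Axiom (T1): ∅ ∈ τ? Yes; X ∈ τ? Yes.
Axiom (T2/T3): check pairwise unions and intersections of members of τ.
All pairwise intersections and unions checked — each lies in τ. Therefore τ satisfies (T1), (T2), (T3): it IS a topology on X.


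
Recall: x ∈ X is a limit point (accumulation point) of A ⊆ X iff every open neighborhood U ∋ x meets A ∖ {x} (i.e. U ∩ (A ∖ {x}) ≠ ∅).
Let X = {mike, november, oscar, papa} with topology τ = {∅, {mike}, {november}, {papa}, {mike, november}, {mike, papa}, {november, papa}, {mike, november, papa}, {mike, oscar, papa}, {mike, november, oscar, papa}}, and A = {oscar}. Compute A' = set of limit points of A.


A' = ∅

For each x ∈ X, list the open sets U ∈ τ with x ∈ U, then check whether U ∩ (A ∖ {x}) ≠ ∅ for every such U.
  x = mike: open {mike} ∋ x has {mike} ∩ (A ∖ {mike}) = ∅, so x is NOT a limit point.
  x = november: open {november} ∋ x has {november} ∩ (A ∖ {november}) = ∅, so x is NOT a limit point.
  x = oscar: open {mike, oscar, papa} ∋ x has {mike, oscar, papa} ∩ (A ∖ {oscar}) = ∅, so x is NOT a limit point.
  x = papa: open {papa} ∋ x has {papa} ∩ (A ∖ {papa}) = ∅, so x is NOT a limit point.
Collecting: A' = ∅.


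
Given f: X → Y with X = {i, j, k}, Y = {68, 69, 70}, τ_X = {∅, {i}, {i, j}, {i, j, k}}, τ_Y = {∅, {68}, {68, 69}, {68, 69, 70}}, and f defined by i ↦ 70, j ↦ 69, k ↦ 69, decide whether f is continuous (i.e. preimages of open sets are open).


f is NOT continuous.

Compute f^{-1}(U) for each U ∈ τ_Y:
  U = ∅: f^{-1}(U) = ∅ ∈ τ_X ✓.
  U = {68}: f^{-1}(U) = ∅ ∈ τ_X ✓.
  U = {68, 69}: f^{-1}(U) = {j, k} ∉ τ_X ✗.
  U = {68, 69, 70}: f^{-1}(U) = {i, j, k} ∈ τ_X ✓.
Found U = {68, 69} with f^{-1}(U) = {j, k} not in τ_X. Therefore f is NOT continuous.


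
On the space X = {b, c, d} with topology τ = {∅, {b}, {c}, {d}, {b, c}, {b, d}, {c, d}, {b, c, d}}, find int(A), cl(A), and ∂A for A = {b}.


int(A) = {b}, cl(A) = {b}, ∂A = ∅.

Closed sets in (X, τ) are complements of opens:
  closed(X, τ) = {∅, {b}, {c}, {d}, {b, c}, {b, d}, {c, d}, {b, c, d}}.
int(A) = ⋃ {U ∈ τ : U ⊆ A}. Opens contained in A: ∅, {b}.
Taking the union of these: int(A) = {b}.
cl(A) = ⋂ {C closed : A ⊆ C}. Closed sets containing A: {b}, {b, c}, {b, d}, {b, c, d}.
Intersecting these: cl(A) = {b}.
∂A = cl(A) ∖ int(A) = {b} ∖ {b} = ∅.


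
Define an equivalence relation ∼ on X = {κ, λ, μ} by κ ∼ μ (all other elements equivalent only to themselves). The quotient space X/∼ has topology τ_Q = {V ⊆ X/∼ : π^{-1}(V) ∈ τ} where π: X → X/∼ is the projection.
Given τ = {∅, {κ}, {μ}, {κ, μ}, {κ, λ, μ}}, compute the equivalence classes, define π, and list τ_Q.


X/∼ = {[κ=μ], [λ]}; |τ_Q| = 3.

Equivalence classes: [κ=μ], [λ].
Quotient map π: X → X/∼ sends κ ↦ [κ=μ], λ ↦ [λ], μ ↦ [κ=μ].
For each subset V ⊆ X/∼, compute π^{-1}(V) ⊆ X and check whether π^{-1}(V) ∈ τ. V is open in τ_Q iff π^{-1}(V) ∈ τ.
  V = {}: π^{-1}(V) = ∅ ∈ τ ✓.
  V = {[κ=μ]}: π^{-1}(V) = {κ, μ} ∈ τ ✓.
  V = {[λ]}: π^{-1}(V) = {λ} ∉ τ ✗.
  V = {[κ=μ], [λ]}: π^{-1}(V) = {κ, λ, μ} ∈ τ ✓.
Open sets in the quotient: τ_Q = {{}, {[κ=μ]}, {[κ=μ], [λ]}} (3 elements).


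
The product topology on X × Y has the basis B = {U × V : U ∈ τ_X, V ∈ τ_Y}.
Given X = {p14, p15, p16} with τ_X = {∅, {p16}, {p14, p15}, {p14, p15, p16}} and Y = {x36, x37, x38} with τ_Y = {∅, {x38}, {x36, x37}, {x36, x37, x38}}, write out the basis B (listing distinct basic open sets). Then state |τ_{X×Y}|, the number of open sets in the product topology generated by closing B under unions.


Basis B = {∅ × ∅, {p16} × {x38}, {p14, p15} × {x38}, {p16} × {x36, x37}, {p14, p15, p16} × {x38}, {p16} × {x36, x37, x38}, {p14, p15} × {x36, x37}, {p14, p15} × {x36, x37, x38}, {p14, p15, p16} × {x36, x37}, {p14, p15, p16} × {x36, x37, x38}}; |τ_{X×Y}| = 16.

Enumerate products U × V with U ∈ τ_X, V ∈ τ_Y (deduplicated):
  ∅ × ∅ = {} (∅)
  {p16} × {x38} = {(p16,x38)}
  {p14, p15} × {x38} = {(p14,x38), (p15,x38)}
  {p16} × {x36, x37} = {(p16,x36), (p16,x37)}
  {p14, p15, p16} × {x38} = {(p14,x38), (p15,x38), (p16,x38)}
  {p16} × {x36, x37, x38} = {(p16,x36), (p16,x37), (p16,x38)}
  {p14, p15} × {x36, x37} = {(p14,x36), (p14,x37), (p15,x36), (p15,x37)}
  {p14, p15} × {x36, x37, x38} = {(p14,x36), (p14,x37), (p14,x38), (p15,x36), (p15,x37), (p15,x38)}
  {p14, p15, p16} × {x36, x37} = {(p14,x36), (p14,x37), (p15,x36), (p15,x37), (p16,x36), (p16,x37)}
  {p14, p15, p16} × {x36, x37, x38} = {(p14,x36), (p14,x37), (p14,x38), (p15,x36), (p15,x37), (p15,x38), (p16,x36), (p16,x37), (p16,x38)}
These 10 distinct sets form the basis B.
Close under arbitrary unions to get τ_{X×Y}; counting gives |τ_{X×Y}| = 16.


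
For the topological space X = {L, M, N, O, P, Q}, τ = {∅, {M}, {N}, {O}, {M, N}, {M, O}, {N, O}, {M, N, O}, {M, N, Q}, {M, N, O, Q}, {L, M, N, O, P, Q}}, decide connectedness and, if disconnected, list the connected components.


(X, τ) is connected.

Find clopen sets (U ∈ τ with X ∖ U ∈ τ):
  U = ∅, X ∖ U = {L, M, N, O, P, Q} — both open, so U is clopen.
  U = {L, M, N, O, P, Q}, X ∖ U = ∅ — both open, so U is clopen.
Only trivial clopens (∅ and X) exist, so (X, τ) is connected.
Compute connected components by grouping points that agree on all clopens:
  component: {L, M, N, O, P, Q}


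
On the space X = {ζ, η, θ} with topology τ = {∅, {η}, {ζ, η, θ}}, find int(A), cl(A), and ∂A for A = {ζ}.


int(A) = ∅, cl(A) = {ζ, θ}, ∂A = {ζ, θ}.

Closed sets in (X, τ) are complements of opens:
  closed(X, τ) = {∅, {ζ, θ}, {ζ, η, θ}}.
int(A) = ⋃ {U ∈ τ : U ⊆ A}. Opens contained in A: ∅.
Taking the union of these: int(A) = ∅.
cl(A) = ⋂ {C closed : A ⊆ C}. Closed sets containing A: {ζ, θ}, {ζ, η, θ}.
Intersecting these: cl(A) = {ζ, θ}.
∂A = cl(A) ∖ int(A) = {ζ, θ} ∖ ∅ = {ζ, θ}.


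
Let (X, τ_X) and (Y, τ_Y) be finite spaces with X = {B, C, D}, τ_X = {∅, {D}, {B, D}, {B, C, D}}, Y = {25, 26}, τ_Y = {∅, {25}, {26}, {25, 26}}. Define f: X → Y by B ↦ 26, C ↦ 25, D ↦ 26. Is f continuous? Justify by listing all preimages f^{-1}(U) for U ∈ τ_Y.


f is NOT continuous.

Compute f^{-1}(U) for each U ∈ τ_Y:
  U = ∅: f^{-1}(U) = ∅ ∈ τ_X ✓.
  U = {25}: f^{-1}(U) = {C} ∉ τ_X ✗.
  U = {26}: f^{-1}(U) = {B, D} ∈ τ_X ✓.
  U = {25, 26}: f^{-1}(U) = {B, C, D} ∈ τ_X ✓.
Found U = {25} with f^{-1}(U) = {C} not in τ_X. Therefore f is NOT continuous.


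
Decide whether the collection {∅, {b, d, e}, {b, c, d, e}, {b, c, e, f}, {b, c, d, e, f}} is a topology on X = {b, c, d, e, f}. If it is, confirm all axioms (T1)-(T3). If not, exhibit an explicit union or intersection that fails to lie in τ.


τ is NOT a topology on X.

Axiom (T1): ∅ ∈ τ? Yes; X ∈ τ? Yes.
Axiom (T2/T3): check pairwise unions and intersections of members of τ.
Counterexample for (T3): {b, d, e} ∩ {b, c, e, f} = {b, e} ∉ τ. Therefore τ is NOT a topology.


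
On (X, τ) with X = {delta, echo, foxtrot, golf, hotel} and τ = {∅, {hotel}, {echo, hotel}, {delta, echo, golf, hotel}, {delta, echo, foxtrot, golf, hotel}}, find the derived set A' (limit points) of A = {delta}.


A' = {foxtrot, golf}

For each x ∈ X, list the open sets U ∈ τ with x ∈ U, then check whether U ∩ (A ∖ {x}) ≠ ∅ for every such U.
  x = delta: open {delta, echo, golf, hotel} ∋ x has {delta, echo, golf, hotel} ∩ (A ∖ {delta}) = ∅, so x is NOT a limit point.
  x = echo: open {echo, hotel} ∋ x has {echo, hotel} ∩ (A ∖ {echo}) = ∅, so x is NOT a limit point.
  x = foxtrot: opens ∋ x are {delta, echo, foxtrot, golf, hotel}; each meets A ∖ {foxtrot}, so x IS a limit point.
  x = golf: opens ∋ x are {delta, echo, golf, hotel}, {delta, echo, foxtrot, golf, hotel}; each meets A ∖ {golf}, so x IS a limit point.
  x = hotel: open {hotel} ∋ x has {hotel} ∩ (A ∖ {hotel}) = ∅, so x is NOT a limit point.
Collecting: A' = {foxtrot, golf}.


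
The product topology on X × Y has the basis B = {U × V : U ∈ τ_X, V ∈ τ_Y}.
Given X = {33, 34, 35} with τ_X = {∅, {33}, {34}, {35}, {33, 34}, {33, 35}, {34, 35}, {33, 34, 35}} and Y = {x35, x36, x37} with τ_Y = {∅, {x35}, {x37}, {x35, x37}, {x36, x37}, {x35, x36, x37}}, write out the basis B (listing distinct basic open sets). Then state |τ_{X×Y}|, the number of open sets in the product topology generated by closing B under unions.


Basis B = {∅ × ∅, {33} × {x35}, {33} × {x37}, {34} × {x35}, {34} × {x37}, {35} × {x35}, {35} × {x37}, {33} × {x35, x37}, {33, 34} × {x35}, {33, 35} × {x35}, {33} × {x36, x37}, {33, 34} × {x37}, {33, 35} × {x37}, {34} × {x35, x37}, {34, 35} × {x35}, {34} × {x36, x37}, {34, 35} × {x37}, {35} × {x35, x37}, {35} × {x36, x37}, {33} × {x35, x36, x37}, {33, 34, 35} × {x35}, {33, 34, 35} × {x37}, {34} × {x35, x36, x37}, {35} × {x35, x36, x37}, {33, 34} × {x35, x37}, {33, 35} × {x35, x37}, {33, 34} × {x36, x37}, {33, 35} × {x36, x37}, {34, 35} × {x35, x37}, {34, 35} × {x36, x37}, {33, 34} × {x35, x36, x37}, {33, 35} × {x35, x36, x37}, {33, 34, 35} × {x35, x37}, {33, 34, 35} × {x36, x37}, {34, 35} × {x35, x36, x37}, {33, 34, 35} × {x35, x36, x37}}; |τ_{X×Y}| = 216.

Enumerate products U × V with U ∈ τ_X, V ∈ τ_Y (deduplicated):
  ∅ × ∅ = {} (∅)
  {33} × {x35} = {(33,x35)}
  {33} × {x37} = {(33,x37)}
  {34} × {x35} = {(34,x35)}
  {34} × {x37} = {(34,x37)}
  {35} × {x35} = {(35,x35)}
  {35} × {x37} = {(35,x37)}
  {33} × {x35, x37} = {(33,x35), (33,x37)}
  {33, 34} × {x35} = {(33,x35), (34,x35)}
  {33, 35} × {x35} = {(33,x35), (35,x35)}
  {33} × {x36, x37} = {(33,x36), (33,x37)}
  {33, 34} × {x37} = {(33,x37), (34,x37)}
  {33, 35} × {x37} = {(33,x37), (35,x37)}
  {34} × {x35, x37} = {(34,x35), (34,x37)}
  {34, 35} × {x35} = {(34,x35), (35,x35)}
  {34} × {x36, x37} = {(34,x36), (34,x37)}
  {34, 35} × {x37} = {(34,x37), (35,x37)}
  {35} × {x35, x37} = {(35,x35), (35,x37)}
  {35} × {x36, x37} = {(35,x36), (35,x37)}
  {33} × {x35, x36, x37} = {(33,x35), (33,x36), (33,x37)}
  {33, 34, 35} × {x35} = {(33,x35), (34,x35), (35,x35)}
  {33, 34, 35} × {x37} = {(33,x37), (34,x37), (35,x37)}
  {34} × {x35, x36, x37} = {(34,x35), (34,x36), (34,x37)}
  {35} × {x35, x36, x37} = {(35,x35), (35,x36), (35,x37)}
  {33, 34} × {x35, x37} = {(33,x35), (33,x37), (34,x35), (34,x37)}
  {33, 35} × {x35, x37} = {(33,x35), (33,x37), (35,x35), (35,x37)}
  {33, 34} × {x36, x37} = {(33,x36), (33,x37), (34,x36), (34,x37)}
  {33, 35} × {x36, x37} = {(33,x36), (33,x37), (35,x36), (35,x37)}
  {34, 35} × {x35, x37} = {(34,x35), (34,x37), (35,x35), (35,x37)}
  {34, 35} × {x36, x37} = {(34,x36), (34,x37), (35,x36), (35,x37)}
  {33, 34} × {x35, x36, x37} = {(33,x35), (33,x36), (33,x37), (34,x35), (34,x36), (34,x37)}
  {33, 35} × {x35, x36, x37} = {(33,x35), (33,x36), (33,x37), (35,x35), (35,x36), (35,x37)}
  {33, 34, 35} × {x35, x37} = {(33,x35), (33,x37), (34,x35), (34,x37), (35,x35), (35,x37)}
  {33, 34, 35} × {x36, x37} = {(33,x36), (33,x37), (34,x36), (34,x37), (35,x36), (35,x37)}
  {34, 35} × {x35, x36, x37} = {(34,x35), (34,x36), (34,x37), (35,x35), (35,x36), (35,x37)}
  {33, 34, 35} × {x35, x36, x37} = {(33,x35), (33,x36), (33,x37), (34,x35), (34,x36), (34,x37), (35,x35), (35,x36), (35,x37)}
These 36 distinct sets form the basis B.
Close under arbitrary unions to get τ_{X×Y}; counting gives |τ_{X×Y}| = 216.


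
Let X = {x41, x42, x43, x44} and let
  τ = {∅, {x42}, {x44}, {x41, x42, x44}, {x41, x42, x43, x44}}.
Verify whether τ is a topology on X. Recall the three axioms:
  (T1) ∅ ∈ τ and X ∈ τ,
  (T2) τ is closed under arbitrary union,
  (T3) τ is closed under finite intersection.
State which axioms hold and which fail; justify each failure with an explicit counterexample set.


τ is NOT a topology on X.

Axiom (T1): ∅ ∈ τ? Yes; X ∈ τ? Yes.
Axiom (T2/T3): check pairwise unions and intersections of members of τ.
Counterexample for (T2): {x42} ∪ {x44} = {x42, x44} ∉ τ. Therefore τ is NOT a topology.


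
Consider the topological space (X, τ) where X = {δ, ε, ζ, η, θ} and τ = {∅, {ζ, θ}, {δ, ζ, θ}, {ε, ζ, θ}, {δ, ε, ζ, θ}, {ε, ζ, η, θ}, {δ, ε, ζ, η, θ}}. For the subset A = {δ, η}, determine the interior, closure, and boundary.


int(A) = ∅, cl(A) = {δ, η}, ∂A = {δ, η}.

Closed sets in (X, τ) are complements of opens:
  closed(X, τ) = {∅, {δ}, {η}, {δ, η}, {ε, η}, {δ, ε, η}, {δ, ε, ζ, η, θ}}.
int(A) = ⋃ {U ∈ τ : U ⊆ A}. Opens contained in A: ∅.
Taking the union of these: int(A) = ∅.
cl(A) = ⋂ {C closed : A ⊆ C}. Closed sets containing A: {δ, η}, {δ, ε, η}, {δ, ε, ζ, η, θ}.
Intersecting these: cl(A) = {δ, η}.
∂A = cl(A) ∖ int(A) = {δ, η} ∖ ∅ = {δ, η}.


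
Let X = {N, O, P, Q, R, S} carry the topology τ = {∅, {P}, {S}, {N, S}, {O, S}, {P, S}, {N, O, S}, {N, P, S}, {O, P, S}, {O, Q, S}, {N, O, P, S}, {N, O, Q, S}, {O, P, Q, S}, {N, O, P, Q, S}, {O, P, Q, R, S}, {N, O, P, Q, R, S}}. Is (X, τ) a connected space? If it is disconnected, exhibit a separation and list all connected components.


(X, τ) is connected.

Find clopen sets (U ∈ τ with X ∖ U ∈ τ):
  U = ∅, X ∖ U = {N, O, P, Q, R, S} — both open, so U is clopen.
  U = {N, O, P, Q, R, S}, X ∖ U = ∅ — both open, so U is clopen.
Only trivial clopens (∅ and X) exist, so (X, τ) is connected.
Compute connected components by grouping points that agree on all clopens:
  component: {N, O, P, Q, R, S}


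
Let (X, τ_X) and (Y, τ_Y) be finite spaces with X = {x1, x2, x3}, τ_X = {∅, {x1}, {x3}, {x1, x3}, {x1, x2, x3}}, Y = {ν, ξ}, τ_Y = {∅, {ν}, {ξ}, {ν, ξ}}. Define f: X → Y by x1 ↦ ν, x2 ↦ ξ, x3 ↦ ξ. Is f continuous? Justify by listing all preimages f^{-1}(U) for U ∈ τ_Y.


f is NOT continuous.

Compute f^{-1}(U) for each U ∈ τ_Y:
  U = ∅: f^{-1}(U) = ∅ ∈ τ_X ✓.
  U = {ν}: f^{-1}(U) = {x1} ∈ τ_X ✓.
  U = {ξ}: f^{-1}(U) = {x2, x3} ∉ τ_X ✗.
  U = {ν, ξ}: f^{-1}(U) = {x1, x2, x3} ∈ τ_X ✓.
Found U = {ξ} with f^{-1}(U) = {x2, x3} not in τ_X. Therefore f is NOT continuous.


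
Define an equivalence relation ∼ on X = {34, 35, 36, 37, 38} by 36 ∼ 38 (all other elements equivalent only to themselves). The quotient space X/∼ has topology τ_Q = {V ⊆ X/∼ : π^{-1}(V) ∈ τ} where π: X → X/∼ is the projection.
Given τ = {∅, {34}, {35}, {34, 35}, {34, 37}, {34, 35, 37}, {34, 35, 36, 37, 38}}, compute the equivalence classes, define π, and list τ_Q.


X/∼ = {[34], [35], [36=38], [37]}; |τ_Q| = 7.

Equivalence classes: [34], [35], [36=38], [37].
Quotient map π: X → X/∼ sends 34 ↦ [34], 35 ↦ [35], 36 ↦ [36=38], 37 ↦ [37], 38 ↦ [36=38].
For each subset V ⊆ X/∼, compute π^{-1}(V) ⊆ X and check whether π^{-1}(V) ∈ τ. V is open in τ_Q iff π^{-1}(V) ∈ τ.
  V = {}: π^{-1}(V) = ∅ ∈ τ ✓.
  V = {[34]}: π^{-1}(V) = {34} ∈ τ ✓.
  V = {[35]}: π^{-1}(V) = {35} ∈ τ ✓.
  V = {[34], [35]}: π^{-1}(V) = {34, 35} ∈ τ ✓.
  V = {[36=38]}: π^{-1}(V) = {36, 38} ∉ τ ✗.
  V = {[34], [36=38]}: π^{-1}(V) = {34, 36, 38} ∉ τ ✗.
  V = {[35], [36=38]}: π^{-1}(V) = {35, 36, 38} ∉ τ ✗.
  V = {[34], [35], [36=38]}: π^{-1}(V) = {34, 35, 36, 38} ∉ τ ✗.
  V = {[37]}: π^{-1}(V) = {37} ∉ τ ✗.
  V = {[34], [37]}: π^{-1}(V) = {34, 37} ∈ τ ✓.
  V = {[35], [37]}: π^{-1}(V) = {35, 37} ∉ τ ✗.
  V = {[34], [35], [37]}: π^{-1}(V) = {34, 35, 37} ∈ τ ✓.
  V = {[36=38], [37]}: π^{-1}(V) = {36, 37, 38} ∉ τ ✗.
  V = {[34], [36=38], [37]}: π^{-1}(V) = {34, 36, 37, 38} ∉ τ ✗.
  V = {[35], [36=38], [37]}: π^{-1}(V) = {35, 36, 37, 38} ∉ τ ✗.
  V = {[34], [35], [36=38], [37]}: π^{-1}(V) = {34, 35, 36, 37, 38} ∈ τ ✓.
Open sets in the quotient: τ_Q = {{}, {[34]}, {[35]}, {[34], [35]}, {[34], [37]}, {[34], [35], [37]}, {[34], [35], [36=38], [37]}} (7 elements).


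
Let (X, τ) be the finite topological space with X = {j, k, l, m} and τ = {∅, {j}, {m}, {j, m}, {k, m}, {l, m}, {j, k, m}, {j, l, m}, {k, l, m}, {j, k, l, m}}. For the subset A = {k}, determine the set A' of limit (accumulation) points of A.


A' = ∅

For each x ∈ X, list the open sets U ∈ τ with x ∈ U, then check whether U ∩ (A ∖ {x}) ≠ ∅ for every such U.
  x = j: open {j} ∋ x has {j} ∩ (A ∖ {j}) = ∅, so x is NOT a limit point.
  x = k: open {k, m} ∋ x has {k, m} ∩ (A ∖ {k}) = ∅, so x is NOT a limit point.
  x = l: open {l, m} ∋ x has {l, m} ∩ (A ∖ {l}) = ∅, so x is NOT a limit point.
  x = m: open {m} ∋ x has {m} ∩ (A ∖ {m}) = ∅, so x is NOT a limit point.
Collecting: A' = ∅.


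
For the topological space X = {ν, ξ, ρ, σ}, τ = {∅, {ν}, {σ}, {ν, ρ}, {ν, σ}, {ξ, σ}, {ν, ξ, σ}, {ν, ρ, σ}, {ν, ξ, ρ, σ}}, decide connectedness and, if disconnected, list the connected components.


(X, τ) is disconnected; components = [{ν, ρ}, {ξ, σ}].

Find clopen sets (U ∈ τ with X ∖ U ∈ τ):
  U = ∅, X ∖ U = {ν, ξ, ρ, σ} — both open, so U is clopen.
  U = {ν, ρ}, X ∖ U = {ξ, σ} — both open, so U is clopen.
  U = {ξ, σ}, X ∖ U = {ν, ρ} — both open, so U is clopen.
  U = {ν, ξ, ρ, σ}, X ∖ U = ∅ — both open, so U is clopen.
Nontrivial clopen(s) exist: e.g. {ξ, σ}. So (X, τ) is disconnected.
Compute connected components by grouping points that agree on all clopens:
  component: {ν, ρ}
  component: {ξ, σ}


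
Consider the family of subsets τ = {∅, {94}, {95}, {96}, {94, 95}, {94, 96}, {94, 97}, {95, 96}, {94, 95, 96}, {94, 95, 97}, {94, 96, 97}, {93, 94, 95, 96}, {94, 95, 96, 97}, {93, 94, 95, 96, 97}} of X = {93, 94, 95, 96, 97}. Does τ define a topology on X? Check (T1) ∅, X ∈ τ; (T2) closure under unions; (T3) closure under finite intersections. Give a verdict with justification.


τ IS a topology on X.

Axiom (T1): ∅ ∈ τ? Yes; X ∈ τ? Yes.
Axiom (T2/T3): check pairwise unions and intersections of members of τ.
All pairwise intersections and unions checked — each lies in τ. Therefore τ satisfies (T1), (T2), (T3): it IS a topology on X.


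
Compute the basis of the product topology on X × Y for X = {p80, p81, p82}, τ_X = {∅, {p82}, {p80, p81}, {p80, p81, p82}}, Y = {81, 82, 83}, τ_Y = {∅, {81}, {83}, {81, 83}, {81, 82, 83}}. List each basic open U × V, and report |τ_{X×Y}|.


Basis B = {∅ × ∅, {p82} × {81}, {p82} × {83}, {p80, p81} × {81}, {p80, p81} × {83}, {p82} × {81, 83}, {p80, p81, p82} × {81}, {p80, p81, p82} × {83}, {p82} × {81, 82, 83}, {p80, p81} × {81, 83}, {p80, p81} × {81, 82, 83}, {p80, p81, p82} × {81, 83}, {p80, p81, p82} × {81, 82, 83}}; |τ_{X×Y}| = 25.

Enumerate products U × V with U ∈ τ_X, V ∈ τ_Y (deduplicated):
  ∅ × ∅ = {} (∅)
  {p82} × {81} = {(p82,81)}
  {p82} × {83} = {(p82,83)}
  {p80, p81} × {81} = {(p80,81), (p81,81)}
  {p80, p81} × {83} = {(p80,83), (p81,83)}
  {p82} × {81, 83} = {(p82,81), (p82,83)}
  {p80, p81, p82} × {81} = {(p80,81), (p81,81), (p82,81)}
  {p80, p81, p82} × {83} = {(p80,83), (p81,83), (p82,83)}
  {p82} × {81, 82, 83} = {(p82,81), (p82,82), (p82,83)}
  {p80, p81} × {81, 83} = {(p80,81), (p80,83), (p81,81), (p81,83)}
  {p80, p81} × {81, 82, 83} = {(p80,81), (p80,82), (p80,83), (p81,81), (p81,82), (p81,83)}
  {p80, p81, p82} × {81, 83} = {(p80,81), (p80,83), (p81,81), (p81,83), (p82,81), (p82,83)}
  {p80, p81, p82} × {81, 82, 83} = {(p80,81), (p80,82), (p80,83), (p81,81), (p81,82), (p81,83), (p82,81), (p82,82), (p82,83)}
These 13 distinct sets form the basis B.
Close under arbitrary unions to get τ_{X×Y}; counting gives |τ_{X×Y}| = 25.


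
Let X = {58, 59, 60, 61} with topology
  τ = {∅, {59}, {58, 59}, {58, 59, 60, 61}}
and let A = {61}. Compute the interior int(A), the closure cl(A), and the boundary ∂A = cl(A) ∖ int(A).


int(A) = ∅, cl(A) = {60, 61}, ∂A = {60, 61}.

Closed sets in (X, τ) are complements of opens:
  closed(X, τ) = {∅, {60, 61}, {58, 60, 61}, {58, 59, 60, 61}}.
int(A) = ⋃ {U ∈ τ : U ⊆ A}. Opens contained in A: ∅.
Taking the union of these: int(A) = ∅.
cl(A) = ⋂ {C closed : A ⊆ C}. Closed sets containing A: {60, 61}, {58, 60, 61}, {58, 59, 60, 61}.
Intersecting these: cl(A) = {60, 61}.
∂A = cl(A) ∖ int(A) = {60, 61} ∖ ∅ = {60, 61}.


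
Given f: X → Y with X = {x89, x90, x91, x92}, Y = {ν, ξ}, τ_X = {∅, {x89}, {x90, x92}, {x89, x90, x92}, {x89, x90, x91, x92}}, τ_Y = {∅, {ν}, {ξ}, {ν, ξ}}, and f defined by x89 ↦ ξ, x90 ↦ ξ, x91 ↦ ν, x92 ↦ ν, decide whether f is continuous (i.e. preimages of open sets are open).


f is NOT continuous.

Compute f^{-1}(U) for each U ∈ τ_Y:
  U = ∅: f^{-1}(U) = ∅ ∈ τ_X ✓.
  U = {ν}: f^{-1}(U) = {x91, x92} ∉ τ_X ✗.
  U = {ξ}: f^{-1}(U) = {x89, x90} ∉ τ_X ✗.
  U = {ν, ξ}: f^{-1}(U) = {x89, x90, x91, x92} ∈ τ_X ✓.
Found U = {ν} with f^{-1}(U) = {x91, x92} not in τ_X. Therefore f is NOT continuous.


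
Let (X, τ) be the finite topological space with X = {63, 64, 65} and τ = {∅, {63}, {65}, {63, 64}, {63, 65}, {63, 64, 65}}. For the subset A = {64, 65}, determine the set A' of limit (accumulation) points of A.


A' = ∅

For each x ∈ X, list the open sets U ∈ τ with x ∈ U, then check whether U ∩ (A ∖ {x}) ≠ ∅ for every such U.
  x = 63: open {63} ∋ x has {63} ∩ (A ∖ {63}) = ∅, so x is NOT a limit point.
  x = 64: open {63, 64} ∋ x has {63, 64} ∩ (A ∖ {64}) = ∅, so x is NOT a limit point.
  x = 65: open {65} ∋ x has {65} ∩ (A ∖ {65}) = ∅, so x is NOT a limit point.
Collecting: A' = ∅.


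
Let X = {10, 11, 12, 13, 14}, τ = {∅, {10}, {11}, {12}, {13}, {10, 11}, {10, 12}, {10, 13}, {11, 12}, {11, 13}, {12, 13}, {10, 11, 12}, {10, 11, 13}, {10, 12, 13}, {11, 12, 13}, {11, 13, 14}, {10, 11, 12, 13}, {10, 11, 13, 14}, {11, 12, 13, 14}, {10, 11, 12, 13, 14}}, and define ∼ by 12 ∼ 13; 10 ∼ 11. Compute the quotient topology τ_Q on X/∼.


X/∼ = {[10=11], [12=13], [14]}; |τ_Q| = 5.

Equivalence classes: [10=11], [12=13], [14].
Quotient map π: X → X/∼ sends 10 ↦ [10=11], 11 ↦ [10=11], 12 ↦ [12=13], 13 ↦ [12=13], 14 ↦ [14].
For each subset V ⊆ X/∼, compute π^{-1}(V) ⊆ X and check whether π^{-1}(V) ∈ τ. V is open in τ_Q iff π^{-1}(V) ∈ τ.
  V = {}: π^{-1}(V) = ∅ ∈ τ ✓.
  V = {[10=11]}: π^{-1}(V) = {10, 11} ∈ τ ✓.
  V = {[12=13]}: π^{-1}(V) = {12, 13} ∈ τ ✓.
  V = {[10=11], [12=13]}: π^{-1}(V) = {10, 11, 12, 13} ∈ τ ✓.
  V = {[14]}: π^{-1}(V) = {14} ∉ τ ✗.
  V = {[10=11], [14]}: π^{-1}(V) = {10, 11, 14} ∉ τ ✗.
  V = {[12=13], [14]}: π^{-1}(V) = {12, 13, 14} ∉ τ ✗.
  V = {[10=11], [12=13], [14]}: π^{-1}(V) = {10, 11, 12, 13, 14} ∈ τ ✓.
Open sets in the quotient: τ_Q = {{}, {[10=11]}, {[12=13]}, {[10=11], [12=13]}, {[10=11], [12=13], [14]}} (5 elements).


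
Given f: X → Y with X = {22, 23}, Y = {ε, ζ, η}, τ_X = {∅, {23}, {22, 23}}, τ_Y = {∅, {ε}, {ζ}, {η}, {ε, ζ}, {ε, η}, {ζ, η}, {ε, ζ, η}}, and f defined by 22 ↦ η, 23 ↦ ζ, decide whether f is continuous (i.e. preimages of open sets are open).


f is NOT continuous.

Compute f^{-1}(U) for each U ∈ τ_Y:
  U = ∅: f^{-1}(U) = ∅ ∈ τ_X ✓.
  U = {ε}: f^{-1}(U) = ∅ ∈ τ_X ✓.
  U = {ζ}: f^{-1}(U) = {23} ∈ τ_X ✓.
  U = {η}: f^{-1}(U) = {22} ∉ τ_X ✗.
  U = {ε, ζ}: f^{-1}(U) = {23} ∈ τ_X ✓.
  U = {ε, η}: f^{-1}(U) = {22} ∉ τ_X ✗.
  U = {ζ, η}: f^{-1}(U) = {22, 23} ∈ τ_X ✓.
  U = {ε, ζ, η}: f^{-1}(U) = {22, 23} ∈ τ_X ✓.
Found U = {η} with f^{-1}(U) = {22} not in τ_X. Therefore f is NOT continuous.


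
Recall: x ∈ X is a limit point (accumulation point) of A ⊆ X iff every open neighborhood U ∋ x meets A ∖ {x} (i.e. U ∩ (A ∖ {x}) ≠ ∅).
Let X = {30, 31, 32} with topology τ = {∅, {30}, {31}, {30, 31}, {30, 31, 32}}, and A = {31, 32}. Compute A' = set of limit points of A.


A' = {32}

For each x ∈ X, list the open sets U ∈ τ with x ∈ U, then check whether U ∩ (A ∖ {x}) ≠ ∅ for every such U.
  x = 30: open {30} ∋ x has {30} ∩ (A ∖ {30}) = ∅, so x is NOT a limit point.
  x = 31: open {31} ∋ x has {31} ∩ (A ∖ {31}) = ∅, so x is NOT a limit point.
  x = 32: opens ∋ x are {30, 31, 32}; each meets A ∖ {32}, so x IS a limit point.
Collecting: A' = {32}.


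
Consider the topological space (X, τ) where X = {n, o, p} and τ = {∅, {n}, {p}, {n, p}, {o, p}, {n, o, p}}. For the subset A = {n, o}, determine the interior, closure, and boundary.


int(A) = {n}, cl(A) = {n, o}, ∂A = {o}.

Closed sets in (X, τ) are complements of opens:
  closed(X, τ) = {∅, {n}, {o}, {n, o}, {o, p}, {n, o, p}}.
int(A) = ⋃ {U ∈ τ : U ⊆ A}. Opens contained in A: ∅, {n}.
Taking the union of these: int(A) = {n}.
cl(A) = ⋂ {C closed : A ⊆ C}. Closed sets containing A: {n, o}, {n, o, p}.
Intersecting these: cl(A) = {n, o}.
∂A = cl(A) ∖ int(A) = {n, o} ∖ {n} = {o}.


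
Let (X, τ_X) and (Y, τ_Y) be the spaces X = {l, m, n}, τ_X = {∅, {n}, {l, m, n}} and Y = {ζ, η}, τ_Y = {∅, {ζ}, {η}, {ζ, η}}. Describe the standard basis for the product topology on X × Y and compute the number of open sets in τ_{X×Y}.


Basis B = {∅ × ∅, {n} × {ζ}, {n} × {η}, {n} × {ζ, η}, {l, m, n} × {ζ}, {l, m, n} × {η}, {l, m, n} × {ζ, η}}; |τ_{X×Y}| = 9.

Enumerate products U × V with U ∈ τ_X, V ∈ τ_Y (deduplicated):
  ∅ × ∅ = {} (∅)
  {n} × {ζ} = {(n,ζ)}
  {n} × {η} = {(n,η)}
  {n} × {ζ, η} = {(n,ζ), (n,η)}
  {l, m, n} × {ζ} = {(l,ζ), (m,ζ), (n,ζ)}
  {l, m, n} × {η} = {(l,η), (m,η), (n,η)}
  {l, m, n} × {ζ, η} = {(l,ζ), (l,η), (m,ζ), (m,η), (n,ζ), (n,η)}
These 7 distinct sets form the basis B.
Close under arbitrary unions to get τ_{X×Y}; counting gives |τ_{X×Y}| = 9.


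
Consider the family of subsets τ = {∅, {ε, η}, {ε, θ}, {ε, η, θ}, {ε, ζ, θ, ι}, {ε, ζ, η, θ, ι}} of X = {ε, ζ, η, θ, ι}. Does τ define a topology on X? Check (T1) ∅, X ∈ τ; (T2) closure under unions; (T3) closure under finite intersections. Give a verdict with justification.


τ is NOT a topology on X.

Axiom (T1): ∅ ∈ τ? Yes; X ∈ τ? Yes.
Axiom (T2/T3): check pairwise unions and intersections of members of τ.
Counterexample for (T3): {ε, η} ∩ {ε, θ} = {ε} ∉ τ. Therefore τ is NOT a topology.


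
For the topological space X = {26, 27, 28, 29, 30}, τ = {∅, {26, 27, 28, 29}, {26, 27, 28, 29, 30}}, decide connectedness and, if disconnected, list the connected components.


(X, τ) is connected.

Find clopen sets (U ∈ τ with X ∖ U ∈ τ):
  U = ∅, X ∖ U = {26, 27, 28, 29, 30} — both open, so U is clopen.
  U = {26, 27, 28, 29, 30}, X ∖ U = ∅ — both open, so U is clopen.
Only trivial clopens (∅ and X) exist, so (X, τ) is connected.
Compute connected components by grouping points that agree on all clopens:
  component: {26, 27, 28, 29, 30}


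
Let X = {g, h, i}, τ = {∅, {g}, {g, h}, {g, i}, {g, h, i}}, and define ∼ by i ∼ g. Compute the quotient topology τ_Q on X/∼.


X/∼ = {[g=i], [h]}; |τ_Q| = 3.

Equivalence classes: [g=i], [h].
Quotient map π: X → X/∼ sends g ↦ [g=i], h ↦ [h], i ↦ [g=i].
For each subset V ⊆ X/∼, compute π^{-1}(V) ⊆ X and check whether π^{-1}(V) ∈ τ. V is open in τ_Q iff π^{-1}(V) ∈ τ.
  V = {}: π^{-1}(V) = ∅ ∈ τ ✓.
  V = {[g=i]}: π^{-1}(V) = {g, i} ∈ τ ✓.
  V = {[h]}: π^{-1}(V) = {h} ∉ τ ✗.
  V = {[g=i], [h]}: π^{-1}(V) = {g, h, i} ∈ τ ✓.
Open sets in the quotient: τ_Q = {{}, {[g=i]}, {[g=i], [h]}} (3 elements).


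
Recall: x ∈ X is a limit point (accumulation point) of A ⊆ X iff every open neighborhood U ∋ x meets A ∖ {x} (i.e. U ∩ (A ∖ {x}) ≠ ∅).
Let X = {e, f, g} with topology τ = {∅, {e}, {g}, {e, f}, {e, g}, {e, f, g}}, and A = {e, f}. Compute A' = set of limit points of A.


A' = {f}

For each x ∈ X, list the open sets U ∈ τ with x ∈ U, then check whether U ∩ (A ∖ {x}) ≠ ∅ for every such U.
  x = e: open {e} ∋ x has {e} ∩ (A ∖ {e}) = ∅, so x is NOT a limit point.
  x = f: opens ∋ x are {e, f}, {e, f, g}; each meets A ∖ {f}, so x IS a limit point.
  x = g: open {g} ∋ x has {g} ∩ (A ∖ {g}) = ∅, so x is NOT a limit point.
Collecting: A' = {f}.


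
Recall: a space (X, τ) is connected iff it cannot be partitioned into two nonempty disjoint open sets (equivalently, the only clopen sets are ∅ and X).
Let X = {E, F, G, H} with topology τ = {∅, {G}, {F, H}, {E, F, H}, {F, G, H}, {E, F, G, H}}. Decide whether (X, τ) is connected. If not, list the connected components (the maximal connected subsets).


(X, τ) is disconnected; components = [{G}, {E, F, H}].

Find clopen sets (U ∈ τ with X ∖ U ∈ τ):
  U = ∅, X ∖ U = {E, F, G, H} — both open, so U is clopen.
  U = {G}, X ∖ U = {E, F, H} — both open, so U is clopen.
  U = {E, F, H}, X ∖ U = {G} — both open, so U is clopen.
  U = {E, F, G, H}, X ∖ U = ∅ — both open, so U is clopen.
Nontrivial clopen(s) exist: e.g. {E, F, H}. So (X, τ) is disconnected.
Compute connected components by grouping points that agree on all clopens:
  component: {G}
  component: {E, F, H}


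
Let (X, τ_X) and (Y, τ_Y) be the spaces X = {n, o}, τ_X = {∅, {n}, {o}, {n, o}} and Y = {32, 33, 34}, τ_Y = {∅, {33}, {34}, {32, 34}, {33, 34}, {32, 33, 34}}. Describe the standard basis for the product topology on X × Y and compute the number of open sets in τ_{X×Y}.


Basis B = {∅ × ∅, {n} × {33}, {n} × {34}, {o} × {33}, {o} × {34}, {n} × {32, 34}, {n} × {33, 34}, {n, o} × {33}, {n, o} × {34}, {o} × {32, 34}, {o} × {33, 34}, {n} × {32, 33, 34}, {o} × {32, 33, 34}, {n, o} × {32, 34}, {n, o} × {33, 34}, {n, o} × {32, 33, 34}}; |τ_{X×Y}| = 36.

Enumerate products U × V with U ∈ τ_X, V ∈ τ_Y (deduplicated):
  ∅ × ∅ = {} (∅)
  {n} × {33} = {(n,33)}
  {n} × {34} = {(n,34)}
  {o} × {33} = {(o,33)}
  {o} × {34} = {(o,34)}
  {n} × {32, 34} = {(n,32), (n,34)}
  {n} × {33, 34} = {(n,33), (n,34)}
  {n, o} × {33} = {(n,33), (o,33)}
  {n, o} × {34} = {(n,34), (o,34)}
  {o} × {32, 34} = {(o,32), (o,34)}
  {o} × {33, 34} = {(o,33), (o,34)}
  {n} × {32, 33, 34} = {(n,32), (n,33), (n,34)}
  {o} × {32, 33, 34} = {(o,32), (o,33), (o,34)}
  {n, o} × {32, 34} = {(n,32), (n,34), (o,32), (o,34)}
  {n, o} × {33, 34} = {(n,33), (n,34), (o,33), (o,34)}
  {n, o} × {32, 33, 34} = {(n,32), (n,33), (n,34), (o,32), (o,33), (o,34)}
These 16 distinct sets form the basis B.
Close under arbitrary unions to get τ_{X×Y}; counting gives |τ_{X×Y}| = 36.


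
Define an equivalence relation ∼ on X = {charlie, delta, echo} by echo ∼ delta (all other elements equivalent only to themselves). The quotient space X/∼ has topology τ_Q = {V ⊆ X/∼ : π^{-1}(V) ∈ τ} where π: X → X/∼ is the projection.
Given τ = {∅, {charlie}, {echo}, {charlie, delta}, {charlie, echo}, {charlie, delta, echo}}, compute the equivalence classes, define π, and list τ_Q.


X/∼ = {[charlie], [delta=echo]}; |τ_Q| = 3.

Equivalence classes: [charlie], [delta=echo].
Quotient map π: X → X/∼ sends charlie ↦ [charlie], delta ↦ [delta=echo], echo ↦ [delta=echo].
For each subset V ⊆ X/∼, compute π^{-1}(V) ⊆ X and check whether π^{-1}(V) ∈ τ. V is open in τ_Q iff π^{-1}(V) ∈ τ.
  V = {}: π^{-1}(V) = ∅ ∈ τ ✓.
  V = {[charlie]}: π^{-1}(V) = {charlie} ∈ τ ✓.
  V = {[delta=echo]}: π^{-1}(V) = {delta, echo} ∉ τ ✗.
  V = {[charlie], [delta=echo]}: π^{-1}(V) = {charlie, delta, echo} ∈ τ ✓.
Open sets in the quotient: τ_Q = {{}, {[charlie]}, {[charlie], [delta=echo]}} (3 elements).
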